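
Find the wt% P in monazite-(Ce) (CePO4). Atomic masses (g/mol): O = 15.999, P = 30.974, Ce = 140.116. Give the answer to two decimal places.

13.18 weight percent

Formula mass = 1·140.116 + 1·30.974 + 4·15.999 = 235.086 g/mol, of which 30.974 g is P.
So P makes up 30.974/235.086 = 0.1318 of the mass, i.e. 13.18%.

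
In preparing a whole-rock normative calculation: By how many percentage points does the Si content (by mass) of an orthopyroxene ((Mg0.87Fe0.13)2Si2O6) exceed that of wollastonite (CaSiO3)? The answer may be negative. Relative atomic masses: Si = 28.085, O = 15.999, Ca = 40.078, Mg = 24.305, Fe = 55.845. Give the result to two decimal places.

2.70 percentage points

Si in (Mg0.87Fe0.13)2Si2O6: molar mass 208.974 g/mol; 2×28.085 = 56.170 g → 26.88 wt%.
Si in CaSiO3: molar mass 116.160 g/mol; 1×28.085 = 28.085 g → 24.18 wt%.
Difference = 26.88 − 24.18 = 2.70 percentage points.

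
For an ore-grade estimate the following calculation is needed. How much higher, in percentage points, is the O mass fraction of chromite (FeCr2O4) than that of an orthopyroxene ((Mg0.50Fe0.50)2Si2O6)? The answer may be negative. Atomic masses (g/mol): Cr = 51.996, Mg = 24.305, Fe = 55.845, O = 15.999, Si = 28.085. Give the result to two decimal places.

M(FeCr2O4) = 223.833 g/mol, so wt% O = 63.996/223.833 × 100 = 28.59%.
M((Mg0.50Fe0.50)2Si2O6) = 232.314 g/mol, so wt% O = 95.994/232.314 × 100 = 41.32%.
28.59 − 41.32 = -12.73 pp.

-12.73 percentage points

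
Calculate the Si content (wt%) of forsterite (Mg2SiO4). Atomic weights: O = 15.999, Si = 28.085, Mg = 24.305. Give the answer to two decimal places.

19.96 wt%

Formula mass = 2×24.305 + 1×28.085 + 4×15.999 = 140.691 g/mol, of which 28.085 g is Si.
So Si makes up 28.085/140.691 = 0.1996 of the mass, i.e. 19.96%.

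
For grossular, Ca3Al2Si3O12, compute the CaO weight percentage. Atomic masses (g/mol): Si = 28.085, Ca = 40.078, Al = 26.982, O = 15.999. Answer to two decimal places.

M(Ca3Al2Si3O12) = 450.441 g/mol; M(CaO) = 56.077 g/mol.
Moles CaO per formula unit = 3 Ca ÷ 1 = 3.0000.
CaO fraction = (3.0000 × 56.077) / 450.441 = 168.231/450.441 = 0.3735.

37.35 wt%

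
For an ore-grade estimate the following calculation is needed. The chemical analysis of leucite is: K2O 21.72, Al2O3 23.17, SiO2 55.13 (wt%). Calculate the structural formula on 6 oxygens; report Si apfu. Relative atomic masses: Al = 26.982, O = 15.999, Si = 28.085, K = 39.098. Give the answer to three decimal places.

2.004 Si apfu

21.72 wt% K2O ÷ 94.195 g/mol = 0.23059 mol, giving 0.46118 K and 0.23059 O.
23.17 wt% Al2O3 ÷ 101.961 g/mol = 0.22724 mol, giving 0.45448 Al and 0.68172 O.
55.13 wt% SiO2 ÷ 60.083 g/mol = 0.91756 mol, giving 0.91756 Si and 1.83512 O.
Oxygen sums to 2.74743; scaling by 6/2.74743 = 2.18386 puts the formula on 6 O.
Si: 0.91756 × 2.18386 = 2.004 atoms per formula unit.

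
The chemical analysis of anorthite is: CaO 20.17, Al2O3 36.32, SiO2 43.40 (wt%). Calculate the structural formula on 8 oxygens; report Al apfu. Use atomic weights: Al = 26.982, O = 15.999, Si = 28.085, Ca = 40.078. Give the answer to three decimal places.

20.17 wt% CaO ÷ 56.077 g/mol = 0.35968 mol, giving 0.35968 Ca and 0.35968 O.
36.32 wt% Al2O3 ÷ 101.961 g/mol = 0.35621 mol, giving 0.71242 Al and 1.06863 O.
43.40 wt% SiO2 ÷ 60.083 g/mol = 0.72233 mol, giving 0.72233 Si and 1.44466 O.
Oxygen sums to 2.87297; scaling by 8/2.87297 = 2.78457 puts the formula on 8 O.
Al: 0.71242 × 2.78457 = 1.984 atoms per formula unit.

1.984 Al apfu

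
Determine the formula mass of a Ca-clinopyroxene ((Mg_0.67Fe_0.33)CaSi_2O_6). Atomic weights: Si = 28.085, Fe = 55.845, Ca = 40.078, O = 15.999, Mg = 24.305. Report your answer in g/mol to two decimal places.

226.96 g/mol

The formula mass is the sum 0.67*24.305 + 0.33*55.845 + 1*40.078 + 2*28.085 + 6*15.999.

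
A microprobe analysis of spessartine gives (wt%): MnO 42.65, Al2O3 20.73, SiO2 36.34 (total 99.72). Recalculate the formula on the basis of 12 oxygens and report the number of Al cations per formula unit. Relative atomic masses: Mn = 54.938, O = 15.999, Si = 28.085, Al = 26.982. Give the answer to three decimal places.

2.016 Al apfu

42.65 wt% MnO ÷ 70.937 g/mol = 0.60124 mol, giving 0.60124 Mn and 0.60124 O.
20.73 wt% Al2O3 ÷ 101.961 g/mol = 0.20331 mol, giving 0.40662 Al and 0.60993 O.
36.34 wt% SiO2 ÷ 60.083 g/mol = 0.60483 mol, giving 0.60483 Si and 1.20966 O.
Oxygen sums to 2.42083; scaling by 12/2.42083 = 4.95698 puts the formula on 12 O.
Al: 0.40662 × 4.95698 = 2.016 atoms per formula unit.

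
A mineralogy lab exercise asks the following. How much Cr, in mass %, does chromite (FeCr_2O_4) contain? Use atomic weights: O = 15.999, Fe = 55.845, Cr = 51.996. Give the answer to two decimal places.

46.46 mass %

Molar mass of FeCr_2O_4: 1*55.845 + 2*51.996 + 4*15.999 = 223.833 g/mol.
Mass of Cr per formula unit: 2 × 51.996 = 103.992 g.
Weight fraction Cr = 103.992 / 223.833 = 0.4646.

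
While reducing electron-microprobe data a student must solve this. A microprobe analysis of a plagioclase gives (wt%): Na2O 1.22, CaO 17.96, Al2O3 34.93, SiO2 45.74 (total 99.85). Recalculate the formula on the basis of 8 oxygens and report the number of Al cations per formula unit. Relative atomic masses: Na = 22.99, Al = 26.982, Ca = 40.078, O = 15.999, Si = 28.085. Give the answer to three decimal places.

Na2O: 1.22/61.979 = 0.01968 mol → 0.03936 mol Na, 0.01968 mol O.
CaO: 17.96/56.077 = 0.32027 mol → 0.32027 mol Ca, 0.32027 mol O.
Al2O3: 34.93/101.961 = 0.34258 mol → 0.68516 mol Al, 1.02774 mol O.
SiO2: 45.74/60.083 = 0.76128 mol → 0.76128 mol Si, 1.52256 mol O.
Total oxygen = 2.89025 mol. Normalization factor = 8/2.89025 = 2.76793.
Al per 8 O = 0.68516 × 2.76793 = 1.896.

1.896 Al apfu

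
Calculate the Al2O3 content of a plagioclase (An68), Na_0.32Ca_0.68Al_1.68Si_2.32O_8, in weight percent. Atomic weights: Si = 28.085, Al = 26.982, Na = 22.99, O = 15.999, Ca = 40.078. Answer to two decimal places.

Molar mass of Na_0.32Ca_0.68Al_1.68Si_2.32O_8 = 0.32·22.99 + 0.68·40.078 + 1.68·26.982 + 2.32·28.085 + 8·15.999 = 273.089 g/mol.
Each formula unit contains 1.68 Al, equivalent to 1.68/2 = 0.8400 mol Al2O3.
M(Al2O3) = 2×26.982 + 3×15.999 = 101.961 g/mol.
Mass of Al2O3 per formula unit = 0.8400 × 101.961 = 85.647 g.
Al2O3 wt% = 85.647 / 273.089 × 100 = 31.36%.

31.36 wt%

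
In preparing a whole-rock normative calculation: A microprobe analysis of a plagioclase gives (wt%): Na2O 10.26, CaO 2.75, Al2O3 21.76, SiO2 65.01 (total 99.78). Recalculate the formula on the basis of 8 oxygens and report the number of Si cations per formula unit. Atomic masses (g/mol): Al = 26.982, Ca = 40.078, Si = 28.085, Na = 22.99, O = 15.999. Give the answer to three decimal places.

Na2O: 10.26/61.979 = 0.16554 mol → 0.33108 mol Na, 0.16554 mol O.
CaO: 2.75/56.077 = 0.04904 mol → 0.04904 mol Ca, 0.04904 mol O.
Al2O3: 21.76/101.961 = 0.21341 mol → 0.42682 mol Al, 0.64023 mol O.
SiO2: 65.01/60.083 = 1.08200 mol → 1.08200 mol Si, 2.16400 mol O.
Total oxygen = 3.01881 mol. Normalization factor = 8/3.01881 = 2.65005.
Si per 8 O = 1.08200 × 2.65005 = 2.867.

2.867 Si apfu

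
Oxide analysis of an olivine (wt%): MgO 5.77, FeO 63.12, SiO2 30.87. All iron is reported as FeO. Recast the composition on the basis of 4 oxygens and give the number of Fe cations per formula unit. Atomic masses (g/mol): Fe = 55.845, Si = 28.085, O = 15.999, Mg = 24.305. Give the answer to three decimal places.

MgO (M=40.304): mol = 0.14316; Mg = 0.14316, O = 0.14316.
FeO (M=71.844): mol = 0.87857; Fe = 0.87857, O = 0.87857.
SiO2 (M=60.083): mol = 0.51379; Si = 0.51379, O = 1.02758.
ΣO = 2.04931; factor = 4/ΣO = 1.95188.
Fe apfu = 0.87857 × 1.95188 = 1.715.

1.715 Fe apfu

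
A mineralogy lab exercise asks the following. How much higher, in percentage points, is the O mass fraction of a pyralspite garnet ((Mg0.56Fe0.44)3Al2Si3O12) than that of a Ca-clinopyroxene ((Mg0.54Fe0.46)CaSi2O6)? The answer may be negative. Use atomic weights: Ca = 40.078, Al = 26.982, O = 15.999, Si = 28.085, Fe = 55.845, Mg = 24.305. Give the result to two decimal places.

1.62 percentage points

First mineral: 191.988 g O in 444.755 g formula = 43.17 wt% O.
Second mineral: 95.994 g O in 231.055 g formula = 41.55 wt% O.
43.17% − 41.55% gives a difference of 1.62 percentage points.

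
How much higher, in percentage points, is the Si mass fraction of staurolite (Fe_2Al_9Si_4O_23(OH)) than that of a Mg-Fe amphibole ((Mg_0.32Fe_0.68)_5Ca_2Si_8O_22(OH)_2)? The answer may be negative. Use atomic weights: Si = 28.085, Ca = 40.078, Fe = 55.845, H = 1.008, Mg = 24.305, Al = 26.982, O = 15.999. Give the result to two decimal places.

Si in Fe_2Al_9Si_4O_23(OH): molar mass 851.852 g/mol; 4×28.085 = 112.340 g → 13.19 wt%.
Si in (Mg_0.32Fe_0.68)_5Ca_2Si_8O_22(OH)_2: molar mass 919.589 g/mol; 8×28.085 = 224.680 g → 24.43 wt%.
Difference = 13.19 − 24.43 = -11.24 percentage points.

-11.24 percentage points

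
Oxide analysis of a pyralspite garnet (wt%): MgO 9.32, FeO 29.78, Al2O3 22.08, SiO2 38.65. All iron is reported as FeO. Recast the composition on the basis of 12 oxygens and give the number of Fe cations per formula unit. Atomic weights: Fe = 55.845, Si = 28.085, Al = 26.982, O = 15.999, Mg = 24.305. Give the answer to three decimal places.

9.32 wt% MgO ÷ 40.304 g/mol = 0.23124 mol, giving 0.23124 Mg and 0.23124 O.
29.78 wt% FeO ÷ 71.844 g/mol = 0.41451 mol, giving 0.41451 Fe and 0.41451 O.
22.08 wt% Al2O3 ÷ 101.961 g/mol = 0.21655 mol, giving 0.43310 Al and 0.64965 O.
38.65 wt% SiO2 ÷ 60.083 g/mol = 0.64328 mol, giving 0.64328 Si and 1.28656 O.
Oxygen sums to 2.58196; scaling by 12/2.58196 = 4.64763 puts the formula on 12 O.
Fe: 0.41451 × 4.64763 = 1.926 atoms per formula unit.

1.926 Fe apfu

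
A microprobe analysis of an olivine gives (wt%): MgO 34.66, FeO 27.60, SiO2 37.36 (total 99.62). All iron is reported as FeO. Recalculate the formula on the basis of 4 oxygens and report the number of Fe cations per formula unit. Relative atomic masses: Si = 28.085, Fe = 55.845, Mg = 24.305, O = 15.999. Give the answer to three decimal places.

MgO (M=40.304): mol = 0.85996; Mg = 0.85996, O = 0.85996.
FeO (M=71.844): mol = 0.38417; Fe = 0.38417, O = 0.38417.
SiO2 (M=60.083): mol = 0.62181; Si = 0.62181, O = 1.24362.
ΣO = 2.48775; factor = 4/ΣO = 1.60788.
Fe apfu = 0.38417 × 1.60788 = 0.618.

0.618 Fe apfu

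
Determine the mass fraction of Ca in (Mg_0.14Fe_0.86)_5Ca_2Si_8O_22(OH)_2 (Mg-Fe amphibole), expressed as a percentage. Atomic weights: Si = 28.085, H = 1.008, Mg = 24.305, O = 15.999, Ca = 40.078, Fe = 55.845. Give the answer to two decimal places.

Molar mass of (Mg_0.14Fe_0.86)_5Ca_2Si_8O_22(OH)_2: 0.70×24.305 + 4.30×55.845 + 2×40.078 + 8×28.085 + 24×15.999 + 2×1.008 = 947.975 g/mol.
Mass of Ca per formula unit: 2 × 40.078 = 80.156 g.
Weight fraction Ca = 80.156 / 947.975 = 0.0846.

8.46 mass %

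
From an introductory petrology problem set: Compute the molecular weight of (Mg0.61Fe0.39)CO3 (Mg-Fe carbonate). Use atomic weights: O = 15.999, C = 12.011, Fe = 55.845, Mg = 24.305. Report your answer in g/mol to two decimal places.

The formula mass is the sum 0.61·24.305 + 0.39·55.845 + 1·12.011 + 3·15.999.

96.61 g/mol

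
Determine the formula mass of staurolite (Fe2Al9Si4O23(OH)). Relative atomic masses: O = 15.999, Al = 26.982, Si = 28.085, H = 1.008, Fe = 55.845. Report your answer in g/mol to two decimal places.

851.85 g/mol

Fe: 2 × 55.845 = 111.6900
Al: 9 × 26.982 = 242.8380
Si: 4 × 28.085 = 112.3400
O: 24 × 15.999 = 383.9760
H: 1 × 1.008 = 1.0080
Summing the contributions gives the formula mass.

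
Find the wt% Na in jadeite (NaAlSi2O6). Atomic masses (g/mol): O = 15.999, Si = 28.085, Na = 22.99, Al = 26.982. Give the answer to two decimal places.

11.37 mass %

Formula mass = 1*22.99 + 1*26.982 + 2*28.085 + 6*15.999 = 202.136 g/mol, of which 22.990 g is Na.
So Na makes up 22.990/202.136 = 0.1137 of the mass, i.e. 11.37%.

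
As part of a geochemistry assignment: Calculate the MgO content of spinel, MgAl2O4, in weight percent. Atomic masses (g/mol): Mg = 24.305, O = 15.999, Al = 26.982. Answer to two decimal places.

28.33 wt%

M(MgAl2O4) = 142.265 g/mol; M(MgO) = 40.304 g/mol.
Moles MgO per formula unit = 1 Mg ÷ 1 = 1.0000.
MgO fraction = (1.0000 × 40.304) / 142.265 = 40.304/142.265 = 0.2833.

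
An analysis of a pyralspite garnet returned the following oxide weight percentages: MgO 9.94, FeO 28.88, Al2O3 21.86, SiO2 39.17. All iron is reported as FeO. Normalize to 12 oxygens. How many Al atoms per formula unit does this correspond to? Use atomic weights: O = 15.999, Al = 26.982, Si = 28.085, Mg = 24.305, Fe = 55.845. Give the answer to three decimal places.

9.94 wt% MgO ÷ 40.304 g/mol = 0.24663 mol, giving 0.24663 Mg and 0.24663 O.
28.88 wt% FeO ÷ 71.844 g/mol = 0.40198 mol, giving 0.40198 Fe and 0.40198 O.
21.86 wt% Al2O3 ÷ 101.961 g/mol = 0.21440 mol, giving 0.42880 Al and 0.64320 O.
39.17 wt% SiO2 ÷ 60.083 g/mol = 0.65193 mol, giving 0.65193 Si and 1.30386 O.
Oxygen sums to 2.59567; scaling by 12/2.59567 = 4.62308 puts the formula on 12 O.
Al: 0.42880 × 4.62308 = 1.982 atoms per formula unit.

1.982 Al apfu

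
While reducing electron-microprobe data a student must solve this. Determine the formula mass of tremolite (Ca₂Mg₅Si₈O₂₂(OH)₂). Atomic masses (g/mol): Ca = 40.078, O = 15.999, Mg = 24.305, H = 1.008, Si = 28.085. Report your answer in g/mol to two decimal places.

M = 2(40.078) + 5(24.305) + 8(28.085) + 24(15.999) + 2(1.008)

812.35 g/mol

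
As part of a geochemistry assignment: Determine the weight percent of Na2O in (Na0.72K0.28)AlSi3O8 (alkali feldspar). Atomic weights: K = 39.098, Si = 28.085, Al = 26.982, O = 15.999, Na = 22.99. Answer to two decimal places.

8.37 wt%

M((Na0.72K0.28)AlSi3O8) = 266.729 g/mol; M(Na2O) = 61.979 g/mol.
Moles Na2O per formula unit = 0.72 Na ÷ 2 = 0.3600.
Na2O fraction = (0.3600 × 61.979) / 266.729 = 22.312/266.729 = 0.0837.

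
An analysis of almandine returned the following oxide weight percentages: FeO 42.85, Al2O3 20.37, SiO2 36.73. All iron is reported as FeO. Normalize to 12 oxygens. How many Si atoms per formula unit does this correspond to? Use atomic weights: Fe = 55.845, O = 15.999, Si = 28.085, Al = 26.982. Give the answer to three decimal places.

3.033 Si apfu

42.85 wt% FeO ÷ 71.844 g/mol = 0.59643 mol, giving 0.59643 Fe and 0.59643 O.
20.37 wt% Al2O3 ÷ 101.961 g/mol = 0.19978 mol, giving 0.39956 Al and 0.59934 O.
36.73 wt% SiO2 ÷ 60.083 g/mol = 0.61132 mol, giving 0.61132 Si and 1.22264 O.
Oxygen sums to 2.41841; scaling by 12/2.41841 = 4.96194 puts the formula on 12 O.
Si: 0.61132 × 4.96194 = 3.033 atoms per formula unit.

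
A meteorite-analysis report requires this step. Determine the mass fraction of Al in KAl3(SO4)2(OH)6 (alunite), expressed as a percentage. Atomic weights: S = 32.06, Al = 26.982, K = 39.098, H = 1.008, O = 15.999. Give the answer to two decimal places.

19.54 mass %

Formula mass = 1×39.098 + 3×26.982 + 2×32.06 + 14×15.999 + 6×1.008 = 414.198 g/mol, of which 80.946 g is Al.
So Al makes up 80.946/414.198 = 0.1954 of the mass, i.e. 19.54%.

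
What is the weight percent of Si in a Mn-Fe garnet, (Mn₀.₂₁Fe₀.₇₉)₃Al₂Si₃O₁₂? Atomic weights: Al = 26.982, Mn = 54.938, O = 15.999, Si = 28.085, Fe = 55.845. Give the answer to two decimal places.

Molar mass of (Mn₀.₂₁Fe₀.₇₉)₃Al₂Si₃O₁₂: 0.63·54.938 + 2.37·55.845 + 2·26.982 + 3·28.085 + 12·15.999 = 497.171 g/mol.
Mass of Si per formula unit: 3 × 28.085 = 84.255 g.
Weight fraction Si = 84.255 / 497.171 = 0.1695.

16.95 weight percent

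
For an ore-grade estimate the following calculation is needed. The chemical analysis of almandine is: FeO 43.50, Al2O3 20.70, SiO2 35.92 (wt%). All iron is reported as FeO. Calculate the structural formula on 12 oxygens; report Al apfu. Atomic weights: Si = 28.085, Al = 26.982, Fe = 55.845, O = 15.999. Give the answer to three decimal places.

2.022 Al apfu

FeO (M=71.844): mol = 0.60548; Fe = 0.60548, O = 0.60548.
Al2O3 (M=101.961): mol = 0.20302; Al = 0.40604, O = 0.60906.
SiO2 (M=60.083): mol = 0.59784; Si = 0.59784, O = 1.19568.
ΣO = 2.41022; factor = 12/ΣO = 4.97880.
Al apfu = 0.40604 × 4.97880 = 2.022.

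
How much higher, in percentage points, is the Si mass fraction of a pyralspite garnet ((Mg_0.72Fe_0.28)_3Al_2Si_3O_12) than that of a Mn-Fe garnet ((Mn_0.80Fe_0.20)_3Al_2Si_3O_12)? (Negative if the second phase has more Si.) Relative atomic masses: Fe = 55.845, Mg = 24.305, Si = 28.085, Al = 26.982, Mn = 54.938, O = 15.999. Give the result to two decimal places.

Si in (Mg_0.72Fe_0.28)_3Al_2Si_3O_12: molar mass 429.616 g/mol; 3×28.085 = 84.255 g → 19.61 wt%.
Si in (Mn_0.80Fe_0.20)_3Al_2Si_3O_12: molar mass 495.565 g/mol; 3×28.085 = 84.255 g → 17.00 wt%.
Difference = 19.61 − 17.00 = 2.61 percentage points.

2.61 percentage points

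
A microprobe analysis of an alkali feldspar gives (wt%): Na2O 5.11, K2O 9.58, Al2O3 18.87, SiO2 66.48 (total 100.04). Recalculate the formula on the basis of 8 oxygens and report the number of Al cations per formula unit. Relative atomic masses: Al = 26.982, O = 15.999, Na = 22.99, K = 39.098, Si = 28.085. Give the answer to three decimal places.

1.003 Al apfu

Na2O: 5.11/61.979 = 0.08245 mol → 0.16490 mol Na, 0.08245 mol O.
K2O: 9.58/94.195 = 0.10170 mol → 0.20340 mol K, 0.10170 mol O.
Al2O3: 18.87/101.961 = 0.18507 mol → 0.37014 mol Al, 0.55521 mol O.
SiO2: 66.48/60.083 = 1.10647 mol → 1.10647 mol Si, 2.21294 mol O.
Total oxygen = 2.95230 mol. Normalization factor = 8/2.95230 = 2.70975.
Al per 8 O = 0.37014 × 2.70975 = 1.003.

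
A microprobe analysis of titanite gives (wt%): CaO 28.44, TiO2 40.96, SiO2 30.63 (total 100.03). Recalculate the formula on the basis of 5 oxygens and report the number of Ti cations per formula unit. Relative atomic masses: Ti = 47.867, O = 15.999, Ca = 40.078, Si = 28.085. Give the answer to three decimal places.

1.005 Ti apfu

28.44 wt% CaO ÷ 56.077 g/mol = 0.50716 mol, giving 0.50716 Ca and 0.50716 O.
40.96 wt% TiO2 ÷ 79.865 g/mol = 0.51287 mol, giving 0.51287 Ti and 1.02574 O.
30.63 wt% SiO2 ÷ 60.083 g/mol = 0.50979 mol, giving 0.50979 Si and 1.01958 O.
Oxygen sums to 2.55248; scaling by 5/2.55248 = 1.95888 puts the formula on 5 O.
Ti: 0.51287 × 1.95888 = 1.005 atoms per formula unit.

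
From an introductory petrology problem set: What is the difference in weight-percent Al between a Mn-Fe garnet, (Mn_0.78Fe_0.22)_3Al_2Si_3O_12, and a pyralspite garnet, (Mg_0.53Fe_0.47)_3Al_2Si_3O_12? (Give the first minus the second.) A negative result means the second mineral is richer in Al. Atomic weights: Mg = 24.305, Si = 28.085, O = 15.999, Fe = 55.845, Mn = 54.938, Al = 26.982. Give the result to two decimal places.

-1.17 percentage points

M((Mn_0.78Fe_0.22)_3Al_2Si_3O_12) = 495.620 g/mol, so wt% Al = 53.964/495.620 × 100 = 10.89%.
M((Mg_0.53Fe_0.47)_3Al_2Si_3O_12) = 447.593 g/mol, so wt% Al = 53.964/447.593 × 100 = 12.06%.
10.89 − 12.06 = -1.17 pp.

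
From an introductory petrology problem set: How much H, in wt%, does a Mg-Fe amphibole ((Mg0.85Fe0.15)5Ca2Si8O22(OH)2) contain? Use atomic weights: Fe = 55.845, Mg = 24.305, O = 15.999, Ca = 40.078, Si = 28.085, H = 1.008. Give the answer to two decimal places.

Formula mass = 4.25·24.305 + 0.75·55.845 + 2·40.078 + 8·28.085 + 24·15.999 + 2·1.008 = 836.008 g/mol, of which 2.016 g is H.
So H makes up 2.016/836.008 = 0.0024 of the mass, i.e. 0.24%.

0.24 wt%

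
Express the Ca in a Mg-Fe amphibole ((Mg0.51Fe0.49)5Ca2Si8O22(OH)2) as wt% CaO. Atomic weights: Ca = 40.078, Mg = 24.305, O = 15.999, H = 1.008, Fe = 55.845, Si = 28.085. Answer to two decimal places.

Formula mass = 889.626 g/mol.
2 Ca → 2.0000 mol CaO per formula unit; M(CaO) = 56.077, so CaO mass = 112.154 g.
112.154/889.626 × 100 = 12.61 wt%.

12.61 wt%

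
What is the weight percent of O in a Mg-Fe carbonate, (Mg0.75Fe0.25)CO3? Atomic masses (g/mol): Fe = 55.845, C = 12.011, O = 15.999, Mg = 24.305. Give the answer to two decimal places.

Formula mass = 0.75·24.305 + 0.25·55.845 + 1·12.011 + 3·15.999 = 92.198 g/mol, of which 47.997 g is O.
So O makes up 47.997/92.198 = 0.5206 of the mass, i.e. 52.06%.

52.06 mass %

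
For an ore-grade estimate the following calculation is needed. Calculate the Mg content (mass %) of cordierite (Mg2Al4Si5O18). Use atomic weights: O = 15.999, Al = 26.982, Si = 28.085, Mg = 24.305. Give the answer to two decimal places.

8.31 mass %

M(Mg2Al4Si5O18) = 584.945 g/mol.
Mg contributes 2 × 24.305 = 48.610 g per mole.
48.610/584.945 = 0.0831 → 8.31%.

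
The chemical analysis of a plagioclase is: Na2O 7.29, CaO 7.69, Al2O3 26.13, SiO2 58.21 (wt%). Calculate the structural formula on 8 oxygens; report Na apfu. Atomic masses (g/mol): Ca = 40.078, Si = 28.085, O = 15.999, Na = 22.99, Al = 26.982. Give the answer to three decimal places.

0.636 Na apfu

Na2O (M=61.979): mol = 0.11762; Na = 0.23524, O = 0.11762.
CaO (M=56.077): mol = 0.13713; Ca = 0.13713, O = 0.13713.
Al2O3 (M=101.961): mol = 0.25627; Al = 0.51254, O = 0.76881.
SiO2 (M=60.083): mol = 0.96883; Si = 0.96883, O = 1.93766.
ΣO = 2.96122; factor = 8/ΣO = 2.70159.
Na apfu = 0.23524 × 2.70159 = 0.636.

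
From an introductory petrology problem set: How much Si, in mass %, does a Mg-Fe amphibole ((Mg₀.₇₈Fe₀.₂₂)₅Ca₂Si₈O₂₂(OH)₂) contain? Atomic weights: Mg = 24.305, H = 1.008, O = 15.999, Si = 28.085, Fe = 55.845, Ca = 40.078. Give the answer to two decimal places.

26.53 mass %

M((Mg₀.₇₈Fe₀.₂₂)₅Ca₂Si₈O₂₂(OH)₂) = 847.047 g/mol.
Si contributes 8 × 28.085 = 224.680 g per mole.
224.680/847.047 = 0.2653 → 26.53%.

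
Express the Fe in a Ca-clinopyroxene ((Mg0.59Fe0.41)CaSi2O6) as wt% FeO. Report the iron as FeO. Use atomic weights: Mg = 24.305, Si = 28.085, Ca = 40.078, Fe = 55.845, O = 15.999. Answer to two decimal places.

Molar mass of (Mg0.59Fe0.41)CaSi2O6 = 0.59×24.305 + 0.41×55.845 + 1×40.078 + 2×28.085 + 6×15.999 = 229.478 g/mol.
Each formula unit contains 0.41 Fe, equivalent to 0.41/1 = 0.4100 mol FeO.
M(FeO) = 1×55.845 + 1×15.999 = 71.844 g/mol.
Mass of FeO per formula unit = 0.4100 × 71.844 = 29.456 g.
FeO wt% = 29.456 / 229.478 × 100 = 12.84%.

12.84 wt%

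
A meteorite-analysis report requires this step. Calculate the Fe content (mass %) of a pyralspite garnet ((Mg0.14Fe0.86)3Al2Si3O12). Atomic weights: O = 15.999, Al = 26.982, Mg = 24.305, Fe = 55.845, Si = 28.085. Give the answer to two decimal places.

29.74 mass %

M((Mg0.14Fe0.86)3Al2Si3O12) = 484.495 g/mol.
Fe contributes 2.58 × 55.845 = 144.080 g per mole.
144.080/484.495 = 0.2974 → 29.74%.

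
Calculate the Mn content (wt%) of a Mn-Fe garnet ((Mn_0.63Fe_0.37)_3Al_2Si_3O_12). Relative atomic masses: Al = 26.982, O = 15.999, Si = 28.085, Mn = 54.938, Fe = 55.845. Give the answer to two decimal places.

Formula mass = 1.89·54.938 + 1.11·55.845 + 2·26.982 + 3·28.085 + 12·15.999 = 496.028 g/mol, of which 103.833 g is Mn.
So Mn makes up 103.833/496.028 = 0.2093 of the mass, i.e. 20.93%.

20.93 wt%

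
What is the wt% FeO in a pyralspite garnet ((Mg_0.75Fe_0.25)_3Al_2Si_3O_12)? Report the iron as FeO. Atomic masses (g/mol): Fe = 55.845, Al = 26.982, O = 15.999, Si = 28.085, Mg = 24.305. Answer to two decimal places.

12.63 wt%

M((Mg_0.75Fe_0.25)_3Al_2Si_3O_12) = 426.777 g/mol; M(FeO) = 71.844 g/mol.
Moles FeO per formula unit = 0.75 Fe ÷ 1 = 0.7500.
FeO fraction = (0.7500 × 71.844) / 426.777 = 53.883/426.777 = 0.1263.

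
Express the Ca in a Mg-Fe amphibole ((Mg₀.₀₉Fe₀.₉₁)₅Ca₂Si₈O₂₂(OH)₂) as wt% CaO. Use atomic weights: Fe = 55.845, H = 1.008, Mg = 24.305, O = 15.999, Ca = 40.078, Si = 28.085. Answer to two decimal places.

Formula mass = 955.860 g/mol.
2 Ca → 2.0000 mol CaO per formula unit; M(CaO) = 56.077, so CaO mass = 112.154 g.
112.154/955.860 × 100 = 11.73 wt%.

11.73 wt%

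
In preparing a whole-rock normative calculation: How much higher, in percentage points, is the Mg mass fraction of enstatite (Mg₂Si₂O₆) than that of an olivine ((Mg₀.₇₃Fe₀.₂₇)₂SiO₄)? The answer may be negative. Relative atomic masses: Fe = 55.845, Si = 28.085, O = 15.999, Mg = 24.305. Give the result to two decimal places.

Mg in Mg₂Si₂O₆: molar mass 200.774 g/mol; 2×24.305 = 48.610 g → 24.21 wt%.
Mg in (Mg₀.₇₃Fe₀.₂₇)₂SiO₄: molar mass 157.723 g/mol; 1.46×24.305 = 35.485 g → 22.50 wt%.
Difference = 24.21 − 22.50 = 1.71 percentage points.

1.71 percentage points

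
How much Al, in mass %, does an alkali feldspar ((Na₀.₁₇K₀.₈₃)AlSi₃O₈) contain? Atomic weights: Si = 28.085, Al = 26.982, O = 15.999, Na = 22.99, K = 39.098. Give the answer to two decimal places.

9.79 mass %

Molar mass of (Na₀.₁₇K₀.₈₃)AlSi₃O₈: 0.17×22.99 + 0.83×39.098 + 1×26.982 + 3×28.085 + 8×15.999 = 275.589 g/mol.
Mass of Al per formula unit: 1 × 26.982 = 26.982 g.
Weight fraction Al = 26.982 / 275.589 = 0.0979.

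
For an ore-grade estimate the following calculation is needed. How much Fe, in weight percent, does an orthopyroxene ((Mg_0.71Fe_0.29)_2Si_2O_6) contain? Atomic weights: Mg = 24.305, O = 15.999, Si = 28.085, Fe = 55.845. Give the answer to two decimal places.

Molar mass of (Mg_0.71Fe_0.29)_2Si_2O_6: 1.42×24.305 + 0.58×55.845 + 2×28.085 + 6×15.999 = 219.067 g/mol.
Mass of Fe per formula unit: 0.58 × 55.845 = 32.390 g.
Weight fraction Fe = 32.390 / 219.067 = 0.1479.

14.79 weight percent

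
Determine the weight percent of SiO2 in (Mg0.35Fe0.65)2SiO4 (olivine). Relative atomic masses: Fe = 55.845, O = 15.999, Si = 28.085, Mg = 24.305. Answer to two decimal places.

Formula mass = 181.693 g/mol.
1 Si → 1.0000 mol SiO2 per formula unit; M(SiO2) = 60.083, so SiO2 mass = 60.083 g.
60.083/181.693 × 100 = 33.07 wt%.

33.07 wt%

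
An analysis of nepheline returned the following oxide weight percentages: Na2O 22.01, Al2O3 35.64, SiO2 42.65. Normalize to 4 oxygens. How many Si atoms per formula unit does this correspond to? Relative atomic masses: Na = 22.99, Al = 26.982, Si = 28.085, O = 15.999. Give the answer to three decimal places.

1.006 Si apfu

Na2O: 22.01/61.979 = 0.35512 mol → 0.71024 mol Na, 0.35512 mol O.
Al2O3: 35.64/101.961 = 0.34955 mol → 0.69910 mol Al, 1.04865 mol O.
SiO2: 42.65/60.083 = 0.70985 mol → 0.70985 mol Si, 1.41970 mol O.
Total oxygen = 2.82347 mol. Normalization factor = 4/2.82347 = 1.41670.
Si per 4 O = 0.70985 × 1.41670 = 1.006.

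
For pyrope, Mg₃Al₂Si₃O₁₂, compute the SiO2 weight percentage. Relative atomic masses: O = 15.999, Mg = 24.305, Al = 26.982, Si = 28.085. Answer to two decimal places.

44.71 wt%

Formula mass = 403.122 g/mol.
3 Si → 3.0000 mol SiO2 per formula unit; M(SiO2) = 60.083, so SiO2 mass = 180.249 g.
180.249/403.122 × 100 = 44.71 wt%.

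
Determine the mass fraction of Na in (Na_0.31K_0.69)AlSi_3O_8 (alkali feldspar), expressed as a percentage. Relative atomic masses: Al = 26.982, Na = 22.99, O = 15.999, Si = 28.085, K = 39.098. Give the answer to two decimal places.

M((Na_0.31K_0.69)AlSi_3O_8) = 273.334 g/mol.
Na contributes 0.31 × 22.99 = 7.127 g per mole.
7.127/273.334 = 0.0261 → 2.61%.

2.61 wt%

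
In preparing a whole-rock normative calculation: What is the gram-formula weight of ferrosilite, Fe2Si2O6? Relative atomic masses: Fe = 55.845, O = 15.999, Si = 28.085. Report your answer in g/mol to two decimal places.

Fe: 2 × 55.845 = 111.6900
Si: 2 × 28.085 = 56.1700
O: 6 × 15.999 = 95.9940
Summing the contributions gives the formula mass.

263.85 g/mol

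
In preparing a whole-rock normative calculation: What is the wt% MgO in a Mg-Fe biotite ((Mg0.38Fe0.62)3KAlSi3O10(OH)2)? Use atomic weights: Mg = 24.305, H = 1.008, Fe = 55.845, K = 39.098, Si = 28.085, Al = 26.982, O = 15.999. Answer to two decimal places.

9.65 wt%

M((Mg0.38Fe0.62)3KAlSi3O10(OH)2) = 475.918 g/mol; M(MgO) = 40.304 g/mol.
Moles MgO per formula unit = 1.14 Mg ÷ 1 = 1.1400.
MgO fraction = (1.1400 × 40.304) / 475.918 = 45.947/475.918 = 0.0965.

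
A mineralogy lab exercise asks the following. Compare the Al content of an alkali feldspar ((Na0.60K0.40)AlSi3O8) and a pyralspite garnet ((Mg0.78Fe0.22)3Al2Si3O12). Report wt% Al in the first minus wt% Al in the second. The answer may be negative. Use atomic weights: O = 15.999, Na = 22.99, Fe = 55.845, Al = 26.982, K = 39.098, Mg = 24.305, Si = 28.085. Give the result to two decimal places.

-2.69 percentage points

First mineral: 26.982 g Al in 268.662 g formula = 10.04 wt% Al.
Second mineral: 53.964 g Al in 423.938 g formula = 12.73 wt% Al.
10.04% − 12.73% gives a difference of -2.69 percentage points.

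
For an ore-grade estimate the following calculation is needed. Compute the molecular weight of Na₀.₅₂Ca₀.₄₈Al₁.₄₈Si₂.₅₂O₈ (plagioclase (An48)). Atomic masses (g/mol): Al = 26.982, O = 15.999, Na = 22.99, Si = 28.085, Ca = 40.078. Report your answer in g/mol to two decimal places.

M = 0.52*22.99 + 0.48*40.078 + 1.48*26.982 + 2.52*28.085 + 8*15.999

269.89 g/mol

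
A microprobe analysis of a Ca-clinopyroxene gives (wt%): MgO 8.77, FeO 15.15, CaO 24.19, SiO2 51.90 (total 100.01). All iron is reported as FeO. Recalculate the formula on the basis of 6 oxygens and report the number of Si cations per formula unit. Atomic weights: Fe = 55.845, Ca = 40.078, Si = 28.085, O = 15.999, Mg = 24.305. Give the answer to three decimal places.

2.003 Si apfu

8.77 wt% MgO ÷ 40.304 g/mol = 0.21760 mol, giving 0.21760 Mg and 0.21760 O.
15.15 wt% FeO ÷ 71.844 g/mol = 0.21087 mol, giving 0.21087 Fe and 0.21087 O.
24.19 wt% CaO ÷ 56.077 g/mol = 0.43137 mol, giving 0.43137 Ca and 0.43137 O.
51.90 wt% SiO2 ÷ 60.083 g/mol = 0.86381 mol, giving 0.86381 Si and 1.72762 O.
Oxygen sums to 2.58746; scaling by 6/2.58746 = 2.31888 puts the formula on 6 O.
Si: 0.86381 × 2.31888 = 2.003 atoms per formula unit.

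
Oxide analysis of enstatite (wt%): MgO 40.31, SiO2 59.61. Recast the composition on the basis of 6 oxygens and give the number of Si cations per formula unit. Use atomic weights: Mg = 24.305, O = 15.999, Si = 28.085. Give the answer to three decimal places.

MgO (M=40.304): mol = 1.00015; Mg = 1.00015, O = 1.00015.
SiO2 (M=60.083): mol = 0.99213; Si = 0.99213, O = 1.98426.
ΣO = 2.98441; factor = 6/ΣO = 2.01045.
Si apfu = 0.99213 × 2.01045 = 1.995.

1.995 Si apfu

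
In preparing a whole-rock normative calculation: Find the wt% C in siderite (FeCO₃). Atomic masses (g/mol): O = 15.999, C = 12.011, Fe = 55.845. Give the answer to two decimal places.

Molar mass of FeCO₃: 1·55.845 + 1·12.011 + 3·15.999 = 115.853 g/mol.
Mass of C per formula unit: 1 × 12.011 = 12.011 g.
Weight fraction C = 12.011 / 115.853 = 0.1037.

10.37 weight percent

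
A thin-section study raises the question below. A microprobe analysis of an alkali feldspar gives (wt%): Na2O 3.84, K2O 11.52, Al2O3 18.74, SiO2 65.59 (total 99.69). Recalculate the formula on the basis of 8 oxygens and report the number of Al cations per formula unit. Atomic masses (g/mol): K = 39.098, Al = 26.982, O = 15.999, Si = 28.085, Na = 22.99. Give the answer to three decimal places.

3.84 wt% Na2O ÷ 61.979 g/mol = 0.06196 mol, giving 0.12392 Na and 0.06196 O.
11.52 wt% K2O ÷ 94.195 g/mol = 0.12230 mol, giving 0.24460 K and 0.12230 O.
18.74 wt% Al2O3 ÷ 101.961 g/mol = 0.18380 mol, giving 0.36760 Al and 0.55140 O.
65.59 wt% SiO2 ÷ 60.083 g/mol = 1.09166 mol, giving 1.09166 Si and 2.18332 O.
Oxygen sums to 2.91898; scaling by 8/2.91898 = 2.74068 puts the formula on 8 O.
Al: 0.36760 × 2.74068 = 1.007 atoms per formula unit.

1.007 Al apfu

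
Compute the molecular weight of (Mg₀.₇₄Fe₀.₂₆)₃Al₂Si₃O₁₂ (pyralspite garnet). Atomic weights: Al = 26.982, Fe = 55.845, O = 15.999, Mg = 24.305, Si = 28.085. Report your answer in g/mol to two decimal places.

427.72 g/mol

The formula mass is the sum 2.22(24.305) + 0.78(55.845) + 2(26.982) + 3(28.085) + 12(15.999).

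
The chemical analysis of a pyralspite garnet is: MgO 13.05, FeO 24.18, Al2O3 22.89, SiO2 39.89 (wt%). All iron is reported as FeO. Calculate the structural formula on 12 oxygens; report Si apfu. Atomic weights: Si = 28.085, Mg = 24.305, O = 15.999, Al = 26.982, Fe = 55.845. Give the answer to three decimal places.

2.993 Si apfu

MgO (M=40.304): mol = 0.32379; Mg = 0.32379, O = 0.32379.
FeO (M=71.844): mol = 0.33656; Fe = 0.33656, O = 0.33656.
Al2O3 (M=101.961): mol = 0.22450; Al = 0.44900, O = 0.67350.
SiO2 (M=60.083): mol = 0.66391; Si = 0.66391, O = 1.32782.
ΣO = 2.66167; factor = 12/ΣO = 4.50845.
Si apfu = 0.66391 × 4.50845 = 2.993.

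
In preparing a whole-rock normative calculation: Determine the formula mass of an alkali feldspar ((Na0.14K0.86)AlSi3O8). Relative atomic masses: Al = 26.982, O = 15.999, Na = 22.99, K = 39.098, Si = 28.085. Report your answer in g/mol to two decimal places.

276.07 g/mol

Na: 0.14 × 22.99 = 3.2186
K: 0.86 × 39.098 = 33.6243
Al: 1 × 26.982 = 26.9820
Si: 3 × 28.085 = 84.2550
O: 8 × 15.999 = 127.9920
Summing the contributions gives the formula mass.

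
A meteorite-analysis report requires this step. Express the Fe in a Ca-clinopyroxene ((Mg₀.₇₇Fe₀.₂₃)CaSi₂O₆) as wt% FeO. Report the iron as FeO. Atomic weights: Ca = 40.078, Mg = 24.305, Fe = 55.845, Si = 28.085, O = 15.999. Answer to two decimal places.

7.38 wt%

Formula mass = 223.801 g/mol.
0.23 Fe → 0.2300 mol FeO per formula unit; M(FeO) = 71.844, so FeO mass = 16.524 g.
16.524/223.801 × 100 = 7.38 wt%.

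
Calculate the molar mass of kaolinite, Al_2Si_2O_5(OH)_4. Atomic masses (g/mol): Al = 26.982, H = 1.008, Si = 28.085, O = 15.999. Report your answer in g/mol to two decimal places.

Al: 2 × 26.982 = 53.9640
Si: 2 × 28.085 = 56.1700
O: 9 × 15.999 = 143.9910
H: 4 × 1.008 = 4.0320
Summing the contributions gives the formula mass.

258.16 g/mol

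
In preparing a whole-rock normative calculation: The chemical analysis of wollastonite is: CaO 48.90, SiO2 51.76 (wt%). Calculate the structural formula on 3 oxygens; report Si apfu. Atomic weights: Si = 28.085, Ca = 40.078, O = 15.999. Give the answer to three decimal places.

0.996 Si apfu

CaO: 48.90/56.077 = 0.87202 mol → 0.87202 mol Ca, 0.87202 mol O.
SiO2: 51.76/60.083 = 0.86147 mol → 0.86147 mol Si, 1.72294 mol O.
Total oxygen = 2.59496 mol. Normalization factor = 3/2.59496 = 1.15609.
Si per 3 O = 0.86147 × 1.15609 = 0.996.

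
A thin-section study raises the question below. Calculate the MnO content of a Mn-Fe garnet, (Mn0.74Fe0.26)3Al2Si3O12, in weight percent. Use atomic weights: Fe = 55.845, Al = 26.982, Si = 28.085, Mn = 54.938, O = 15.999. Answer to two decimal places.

M((Mn0.74Fe0.26)3Al2Si3O12) = 495.728 g/mol; M(MnO) = 70.937 g/mol.
Moles MnO per formula unit = 2.22 Mn ÷ 1 = 2.2200.
MnO fraction = (2.2200 × 70.937) / 495.728 = 157.480/495.728 = 0.3177.

31.77 wt%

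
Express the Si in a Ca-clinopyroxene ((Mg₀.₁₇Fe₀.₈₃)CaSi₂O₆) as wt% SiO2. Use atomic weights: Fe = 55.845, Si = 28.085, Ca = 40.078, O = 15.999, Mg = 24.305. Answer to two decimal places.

49.51 wt%

Formula mass = 242.725 g/mol.
2 Si → 2.0000 mol SiO2 per formula unit; M(SiO2) = 60.083, so SiO2 mass = 120.166 g.
120.166/242.725 × 100 = 49.51 wt%.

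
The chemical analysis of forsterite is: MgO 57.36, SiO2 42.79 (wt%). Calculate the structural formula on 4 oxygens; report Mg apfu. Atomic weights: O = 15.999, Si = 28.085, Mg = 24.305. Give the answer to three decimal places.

1.999 Mg apfu

MgO: 57.36/40.304 = 1.42318 mol → 1.42318 mol Mg, 1.42318 mol O.
SiO2: 42.79/60.083 = 0.71218 mol → 0.71218 mol Si, 1.42436 mol O.
Total oxygen = 2.84754 mol. Normalization factor = 4/2.84754 = 1.40472.
Mg per 4 O = 1.42318 × 1.40472 = 1.999.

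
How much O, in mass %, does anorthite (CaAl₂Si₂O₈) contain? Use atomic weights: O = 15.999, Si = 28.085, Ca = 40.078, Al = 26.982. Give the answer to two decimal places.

M(CaAl₂Si₂O₈) = 278.204 g/mol.
O contributes 8 × 15.999 = 127.992 g per mole.
127.992/278.204 = 0.4601 → 46.01%.

46.01 mass %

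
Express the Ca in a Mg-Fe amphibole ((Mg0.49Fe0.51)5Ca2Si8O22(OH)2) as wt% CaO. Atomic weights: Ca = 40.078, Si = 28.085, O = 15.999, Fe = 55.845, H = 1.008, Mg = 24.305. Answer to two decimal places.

M((Mg0.49Fe0.51)5Ca2Si8O22(OH)2) = 892.780 g/mol; M(CaO) = 56.077 g/mol.
Moles CaO per formula unit = 2 Ca ÷ 1 = 2.0000.
CaO fraction = (2.0000 × 56.077) / 892.780 = 112.154/892.780 = 0.1256.

12.56 wt%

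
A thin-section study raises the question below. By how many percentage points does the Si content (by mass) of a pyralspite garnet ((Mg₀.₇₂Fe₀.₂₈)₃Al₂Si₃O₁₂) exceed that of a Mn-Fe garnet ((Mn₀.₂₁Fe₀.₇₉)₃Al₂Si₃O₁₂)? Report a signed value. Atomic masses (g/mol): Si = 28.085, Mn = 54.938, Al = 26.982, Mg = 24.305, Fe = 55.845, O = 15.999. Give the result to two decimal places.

2.66 percentage points

First mineral: 84.255 g Si in 429.616 g formula = 19.61 wt% Si.
Second mineral: 84.255 g Si in 497.171 g formula = 16.95 wt% Si.
19.61% − 16.95% gives a difference of 2.66 percentage points.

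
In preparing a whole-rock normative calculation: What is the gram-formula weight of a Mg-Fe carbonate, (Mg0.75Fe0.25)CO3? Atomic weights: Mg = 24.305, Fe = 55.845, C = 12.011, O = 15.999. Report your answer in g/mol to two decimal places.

The formula mass is the sum 0.75(24.305) + 0.25(55.845) + 1(12.011) + 3(15.999).

92.20 g/mol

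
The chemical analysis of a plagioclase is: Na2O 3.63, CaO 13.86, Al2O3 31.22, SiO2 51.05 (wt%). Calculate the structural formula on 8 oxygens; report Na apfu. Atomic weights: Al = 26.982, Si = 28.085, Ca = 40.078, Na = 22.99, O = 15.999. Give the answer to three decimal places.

3.63 wt% Na2O ÷ 61.979 g/mol = 0.05857 mol, giving 0.11714 Na and 0.05857 O.
13.86 wt% CaO ÷ 56.077 g/mol = 0.24716 mol, giving 0.24716 Ca and 0.24716 O.
31.22 wt% Al2O3 ÷ 101.961 g/mol = 0.30620 mol, giving 0.61240 Al and 0.91860 O.
51.05 wt% SiO2 ÷ 60.083 g/mol = 0.84966 mol, giving 0.84966 Si and 1.69932 O.
Oxygen sums to 2.92365; scaling by 8/2.92365 = 2.73631 puts the formula on 8 O.
Na: 0.11714 × 2.73631 = 0.321 atoms per formula unit.

0.321 Na apfu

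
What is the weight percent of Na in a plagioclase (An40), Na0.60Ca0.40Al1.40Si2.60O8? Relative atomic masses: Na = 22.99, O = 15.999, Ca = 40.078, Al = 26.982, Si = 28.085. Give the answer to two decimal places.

M(Na0.60Ca0.40Al1.40Si2.60O8) = 268.613 g/mol.
Na contributes 0.60 × 22.99 = 13.794 g per mole.
13.794/268.613 = 0.0514 → 5.14%.

5.14 wt%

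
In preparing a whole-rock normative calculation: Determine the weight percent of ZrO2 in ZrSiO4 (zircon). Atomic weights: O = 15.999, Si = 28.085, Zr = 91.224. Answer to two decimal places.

67.22 wt%

Formula mass = 183.305 g/mol.
1 Zr → 1.0000 mol ZrO2 per formula unit; M(ZrO2) = 123.222, so ZrO2 mass = 123.222 g.
123.222/183.305 × 100 = 67.22 wt%.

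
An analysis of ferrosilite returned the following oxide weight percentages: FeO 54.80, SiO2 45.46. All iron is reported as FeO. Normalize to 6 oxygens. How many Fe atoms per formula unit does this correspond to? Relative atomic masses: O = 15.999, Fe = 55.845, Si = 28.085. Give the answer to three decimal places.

2.011 Fe apfu

FeO (M=71.844): mol = 0.76276; Fe = 0.76276, O = 0.76276.
SiO2 (M=60.083): mol = 0.75662; Si = 0.75662, O = 1.51324.
ΣO = 2.27600; factor = 6/ΣO = 2.63620.
Fe apfu = 0.76276 × 2.63620 = 2.011.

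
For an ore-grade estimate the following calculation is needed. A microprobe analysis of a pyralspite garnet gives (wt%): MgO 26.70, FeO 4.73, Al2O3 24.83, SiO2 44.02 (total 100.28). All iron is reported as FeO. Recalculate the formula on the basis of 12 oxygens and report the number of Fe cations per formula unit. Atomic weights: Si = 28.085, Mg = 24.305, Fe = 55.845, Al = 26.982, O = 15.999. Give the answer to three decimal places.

MgO (M=40.304): mol = 0.66247; Mg = 0.66247, O = 0.66247.
FeO (M=71.844): mol = 0.06584; Fe = 0.06584, O = 0.06584.
Al2O3 (M=101.961): mol = 0.24352; Al = 0.48704, O = 0.73056.
SiO2 (M=60.083): mol = 0.73265; Si = 0.73265, O = 1.46530.
ΣO = 2.92417; factor = 12/ΣO = 4.10373.
Fe apfu = 0.06584 × 4.10373 = 0.270.

0.270 Fe apfu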